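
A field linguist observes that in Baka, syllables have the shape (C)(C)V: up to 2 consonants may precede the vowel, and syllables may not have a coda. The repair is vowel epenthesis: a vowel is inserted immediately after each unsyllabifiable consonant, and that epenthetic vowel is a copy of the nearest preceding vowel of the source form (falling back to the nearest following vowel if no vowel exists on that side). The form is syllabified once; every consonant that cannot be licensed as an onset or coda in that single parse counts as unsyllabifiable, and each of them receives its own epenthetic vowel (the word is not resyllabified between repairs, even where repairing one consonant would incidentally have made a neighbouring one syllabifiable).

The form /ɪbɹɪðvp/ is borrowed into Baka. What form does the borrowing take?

ɪbɹɪðɪvɪpɪ

The consonants /ð/, /v/, /p/ cannot be parsed into a legal (C)(C)V syllable (no codas are permitted; onsets may contain at most 2 consonants).
Epenthesis after each stranded consonant: /ð/ → /ðɪ/, /v/ → /vɪ/, /p/ → /pɪ/.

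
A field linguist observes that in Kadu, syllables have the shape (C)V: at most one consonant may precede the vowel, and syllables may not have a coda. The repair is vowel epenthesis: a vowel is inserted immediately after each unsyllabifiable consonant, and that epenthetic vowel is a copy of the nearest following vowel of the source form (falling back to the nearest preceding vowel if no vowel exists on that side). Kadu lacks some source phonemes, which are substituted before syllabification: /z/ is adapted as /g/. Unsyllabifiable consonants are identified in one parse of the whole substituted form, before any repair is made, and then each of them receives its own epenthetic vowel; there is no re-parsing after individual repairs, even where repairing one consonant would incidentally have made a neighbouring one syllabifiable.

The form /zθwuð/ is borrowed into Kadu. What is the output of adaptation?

Substitution: /z/ → /g/, giving /gθwuð/.
Under (C)V, the unsyllabifiable consonants are /g/, /θ/, /ð/ (no codas are permitted; onsets are limited to one consonant).
Epenthesis after each stranded consonant: /g/ → /gu/, /θ/ → /θu/, /ð/ → /ðu/.

guθuwuðu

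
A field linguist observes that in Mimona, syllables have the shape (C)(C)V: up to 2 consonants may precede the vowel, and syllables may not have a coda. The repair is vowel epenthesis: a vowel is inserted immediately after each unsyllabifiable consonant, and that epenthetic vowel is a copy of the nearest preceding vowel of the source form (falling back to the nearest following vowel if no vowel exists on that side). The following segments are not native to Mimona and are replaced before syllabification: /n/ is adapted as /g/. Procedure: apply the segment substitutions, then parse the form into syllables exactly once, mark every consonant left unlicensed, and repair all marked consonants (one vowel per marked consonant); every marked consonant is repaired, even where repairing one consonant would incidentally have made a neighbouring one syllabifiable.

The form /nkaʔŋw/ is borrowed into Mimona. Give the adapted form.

gkaʔaŋawa

Substitution: /n/ → /g/, giving /gkaʔŋw/.
Syllabifying with onset maximization leaves /ʔ/, /ŋ/, /w/ stranded (no codas are permitted; onsets may contain at most 2 consonants).
Each unlicensed consonant becomes the onset of a new syllable: /ʔ/ → /ʔa/, /ŋ/ → /ŋa/, /w/ → /wa/.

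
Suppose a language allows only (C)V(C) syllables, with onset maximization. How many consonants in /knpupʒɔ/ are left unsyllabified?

Under (C)V(C), the unsyllabifiable consonants are /k/, /n/ (at most one coda consonant is licensed; onsets are limited to one consonant).

2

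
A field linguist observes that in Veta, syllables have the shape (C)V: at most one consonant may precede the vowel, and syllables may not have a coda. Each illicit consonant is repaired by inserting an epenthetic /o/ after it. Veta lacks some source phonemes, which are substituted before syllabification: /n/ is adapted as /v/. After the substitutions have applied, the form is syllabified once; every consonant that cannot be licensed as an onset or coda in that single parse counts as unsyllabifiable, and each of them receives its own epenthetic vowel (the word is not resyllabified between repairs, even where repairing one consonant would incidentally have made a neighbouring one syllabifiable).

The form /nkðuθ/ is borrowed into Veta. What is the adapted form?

Substitution: /n/ → /v/, giving /vkðuθ/.
Syllabifying with onset maximization leaves /v/, /k/, /θ/ stranded (no codas are permitted; onsets are limited to one consonant).
Inserting the epenthetic vowel yields /v/ → /vo/, /k/ → /ko/, /θ/ → /θo/.

vokoðuθo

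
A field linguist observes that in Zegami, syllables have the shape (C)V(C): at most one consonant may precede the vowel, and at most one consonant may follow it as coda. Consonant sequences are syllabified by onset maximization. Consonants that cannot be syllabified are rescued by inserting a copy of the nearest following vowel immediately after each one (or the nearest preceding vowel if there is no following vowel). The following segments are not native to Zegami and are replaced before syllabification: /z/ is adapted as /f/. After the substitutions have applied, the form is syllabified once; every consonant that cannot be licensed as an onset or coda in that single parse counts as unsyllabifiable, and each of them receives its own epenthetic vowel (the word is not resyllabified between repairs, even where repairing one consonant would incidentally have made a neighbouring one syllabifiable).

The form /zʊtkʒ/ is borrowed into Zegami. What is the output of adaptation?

fʊtkʊʒʊ

Substitution: /z/ → /f/, giving /fʊtkʒ/.
The consonants /k/, /ʒ/ cannot be parsed into a legal (C)V(C) syllable (at most one coda consonant is licensed; onsets are limited to one consonant).
Epenthesis after each stranded consonant: /k/ → /kʊ/, /ʒ/ → /ʒʊ/.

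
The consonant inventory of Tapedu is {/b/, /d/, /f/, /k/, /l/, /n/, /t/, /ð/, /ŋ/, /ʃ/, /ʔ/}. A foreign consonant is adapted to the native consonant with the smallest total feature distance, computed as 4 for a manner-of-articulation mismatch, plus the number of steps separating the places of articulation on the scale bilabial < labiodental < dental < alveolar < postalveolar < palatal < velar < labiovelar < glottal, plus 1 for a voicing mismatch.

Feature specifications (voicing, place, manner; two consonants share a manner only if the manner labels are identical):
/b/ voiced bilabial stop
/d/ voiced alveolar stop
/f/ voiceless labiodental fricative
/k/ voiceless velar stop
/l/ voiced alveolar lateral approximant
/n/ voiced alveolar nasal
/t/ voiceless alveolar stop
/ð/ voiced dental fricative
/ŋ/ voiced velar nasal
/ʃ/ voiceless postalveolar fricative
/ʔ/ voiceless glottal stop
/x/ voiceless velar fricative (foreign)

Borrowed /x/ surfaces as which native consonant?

ʃ

/ʃ/ is closest: same manner (fricative), place distance 2 (velar→postalveolar), same voicing; total 2. Next closest is /k/ at distance 4.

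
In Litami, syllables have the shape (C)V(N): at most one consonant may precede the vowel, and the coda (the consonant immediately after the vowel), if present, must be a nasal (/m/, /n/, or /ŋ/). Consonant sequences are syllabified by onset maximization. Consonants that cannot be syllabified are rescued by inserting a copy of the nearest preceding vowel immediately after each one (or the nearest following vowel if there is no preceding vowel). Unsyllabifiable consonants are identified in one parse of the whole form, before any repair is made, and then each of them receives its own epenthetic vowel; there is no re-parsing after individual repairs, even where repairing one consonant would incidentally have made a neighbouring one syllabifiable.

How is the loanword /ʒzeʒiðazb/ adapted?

Syllabifying with onset maximization leaves /ʒ/, /z/, /b/ stranded (only a nasal (/m/, /n/, or /ŋ/) is licensed in coda position; onsets are limited to one consonant).
Each unlicensed consonant becomes the onset of a new syllable: /ʒ/ → /ʒe/, /z/ → /za/, /b/ → /ba/.

ʒezeʒiðazaba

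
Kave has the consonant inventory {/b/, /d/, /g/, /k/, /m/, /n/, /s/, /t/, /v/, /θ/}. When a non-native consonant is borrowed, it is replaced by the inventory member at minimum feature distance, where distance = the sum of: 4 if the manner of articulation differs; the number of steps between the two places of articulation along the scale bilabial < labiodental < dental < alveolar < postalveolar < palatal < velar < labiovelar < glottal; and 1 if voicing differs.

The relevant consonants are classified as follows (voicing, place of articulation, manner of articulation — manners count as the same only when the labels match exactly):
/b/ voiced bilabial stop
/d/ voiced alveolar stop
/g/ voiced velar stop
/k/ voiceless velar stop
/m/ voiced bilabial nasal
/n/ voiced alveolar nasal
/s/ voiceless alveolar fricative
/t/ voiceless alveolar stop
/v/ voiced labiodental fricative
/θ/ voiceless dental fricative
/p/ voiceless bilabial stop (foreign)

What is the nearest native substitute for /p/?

/b/ is closest: same manner (stop), place distance 0 (bilabial→bilabial), voicing differs (+1); total 1. Next closest is /t/ at distance 3.

b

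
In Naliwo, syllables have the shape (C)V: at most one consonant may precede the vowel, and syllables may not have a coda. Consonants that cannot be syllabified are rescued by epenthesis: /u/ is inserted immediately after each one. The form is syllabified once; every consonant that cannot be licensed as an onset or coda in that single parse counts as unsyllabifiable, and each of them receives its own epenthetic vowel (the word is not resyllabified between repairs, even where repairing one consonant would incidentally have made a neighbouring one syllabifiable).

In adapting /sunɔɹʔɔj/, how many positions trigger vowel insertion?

2

The unsyllabifiable consonants are /ɹ/, /j/; each receives one epenthetic vowel.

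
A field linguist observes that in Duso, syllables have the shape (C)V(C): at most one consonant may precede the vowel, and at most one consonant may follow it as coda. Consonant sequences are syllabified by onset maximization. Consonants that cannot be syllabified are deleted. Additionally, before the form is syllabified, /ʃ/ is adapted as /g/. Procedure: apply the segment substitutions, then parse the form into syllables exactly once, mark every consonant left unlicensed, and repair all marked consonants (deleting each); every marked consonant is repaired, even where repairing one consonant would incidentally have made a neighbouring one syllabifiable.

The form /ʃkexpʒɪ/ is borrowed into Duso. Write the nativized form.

Substitution: /ʃ/ → /g/, giving /gkexpʒɪ/.
Syllabifying with onset maximization leaves /g/, /p/ stranded (at most one coda consonant is licensed; onsets are limited to one consonant).
Each unlicensed consonant is deleted: /g/, /p/.

kexʒɪ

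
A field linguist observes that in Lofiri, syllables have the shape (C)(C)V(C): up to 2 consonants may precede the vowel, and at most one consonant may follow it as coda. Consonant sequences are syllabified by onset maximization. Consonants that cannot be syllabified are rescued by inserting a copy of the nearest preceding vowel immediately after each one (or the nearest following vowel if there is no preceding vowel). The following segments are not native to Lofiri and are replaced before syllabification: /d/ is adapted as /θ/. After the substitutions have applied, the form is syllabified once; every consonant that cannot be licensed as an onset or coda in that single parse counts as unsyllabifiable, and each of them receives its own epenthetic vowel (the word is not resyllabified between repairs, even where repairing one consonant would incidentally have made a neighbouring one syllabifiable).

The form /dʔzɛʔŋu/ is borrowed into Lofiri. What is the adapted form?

θɛʔzɛʔŋu

Substitution: /d/ → /θ/, giving /θʔzɛʔŋu/.
The consonants /θ/ cannot be parsed into a legal (C)(C)V(C) syllable (at most one coda consonant is licensed; onsets may contain at most 2 consonants).
Epenthesis after each stranded consonant: /θ/ → /θɛ/.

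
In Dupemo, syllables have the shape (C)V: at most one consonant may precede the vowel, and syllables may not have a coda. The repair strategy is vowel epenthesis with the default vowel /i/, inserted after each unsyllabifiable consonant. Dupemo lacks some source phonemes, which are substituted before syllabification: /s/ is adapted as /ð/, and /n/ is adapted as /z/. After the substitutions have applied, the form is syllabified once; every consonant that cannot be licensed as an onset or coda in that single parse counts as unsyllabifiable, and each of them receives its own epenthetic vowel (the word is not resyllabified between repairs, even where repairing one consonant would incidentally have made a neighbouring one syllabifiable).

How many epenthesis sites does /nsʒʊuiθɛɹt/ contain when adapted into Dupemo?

After substitution the input is /zðʒʊuiθɛɹt/.
The unsyllabifiable consonants are /z/, /ð/, /ɹ/, /t/; each receives one epenthetic vowel.

4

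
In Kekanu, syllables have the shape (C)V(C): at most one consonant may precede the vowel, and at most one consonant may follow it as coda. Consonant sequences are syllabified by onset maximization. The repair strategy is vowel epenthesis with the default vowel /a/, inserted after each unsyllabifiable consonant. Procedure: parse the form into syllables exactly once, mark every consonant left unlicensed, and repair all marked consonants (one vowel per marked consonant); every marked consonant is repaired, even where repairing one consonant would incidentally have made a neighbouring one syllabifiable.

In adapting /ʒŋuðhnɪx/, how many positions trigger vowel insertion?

The unsyllabifiable consonants are /ʒ/, /h/; each receives one epenthetic vowel.

2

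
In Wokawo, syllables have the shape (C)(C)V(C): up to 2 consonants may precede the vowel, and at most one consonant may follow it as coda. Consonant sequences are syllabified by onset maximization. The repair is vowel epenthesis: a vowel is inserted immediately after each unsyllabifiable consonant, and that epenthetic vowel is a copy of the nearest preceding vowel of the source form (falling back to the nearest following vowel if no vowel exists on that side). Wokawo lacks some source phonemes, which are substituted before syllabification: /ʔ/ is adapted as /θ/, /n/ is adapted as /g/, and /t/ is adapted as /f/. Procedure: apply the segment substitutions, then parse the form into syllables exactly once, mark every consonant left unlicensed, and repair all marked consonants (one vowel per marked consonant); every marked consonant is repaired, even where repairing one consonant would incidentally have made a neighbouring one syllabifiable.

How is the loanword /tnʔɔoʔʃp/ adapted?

fɔgθɔoθʃopo

Substitution: /t/ → /f/, /n/ → /g/, /ʔ/ → /θ/, giving /fgθɔoθʃp/.
Syllabifying with onset maximization leaves /f/, /ʃ/, /p/ stranded (at most one coda consonant is licensed; onsets may contain at most 2 consonants).
Inserting the epenthetic vowel yields /f/ → /fɔ/, /ʃ/ → /ʃo/, /p/ → /po/.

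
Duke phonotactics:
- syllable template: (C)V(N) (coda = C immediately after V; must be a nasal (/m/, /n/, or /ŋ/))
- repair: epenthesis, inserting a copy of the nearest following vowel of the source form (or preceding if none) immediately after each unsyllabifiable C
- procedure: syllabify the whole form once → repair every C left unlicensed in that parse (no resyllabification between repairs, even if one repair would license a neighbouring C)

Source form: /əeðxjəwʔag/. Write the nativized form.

The consonants /ð/, /x/, /w/, /g/ cannot be parsed into a legal (C)V(N) syllable (only a nasal (/m/, /n/, or /ŋ/) is licensed in coda position; onsets are limited to one consonant).
Inserting the epenthetic vowel yields /ð/ → /ðə/, /x/ → /xə/, /w/ → /wa/, /g/ → /ga/.

əeðəxəjəwaʔaga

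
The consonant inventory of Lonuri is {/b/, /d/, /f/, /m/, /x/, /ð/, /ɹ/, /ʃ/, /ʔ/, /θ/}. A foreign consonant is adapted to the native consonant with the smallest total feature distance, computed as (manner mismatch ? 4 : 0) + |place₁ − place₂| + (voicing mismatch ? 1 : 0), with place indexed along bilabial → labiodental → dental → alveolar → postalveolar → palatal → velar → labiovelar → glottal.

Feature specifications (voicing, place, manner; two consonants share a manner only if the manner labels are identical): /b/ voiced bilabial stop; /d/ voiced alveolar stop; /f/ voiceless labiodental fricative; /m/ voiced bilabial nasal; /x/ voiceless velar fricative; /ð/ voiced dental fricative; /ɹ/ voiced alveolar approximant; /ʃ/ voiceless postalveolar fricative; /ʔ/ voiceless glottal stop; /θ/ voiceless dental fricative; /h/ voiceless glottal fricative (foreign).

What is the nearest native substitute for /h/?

/x/ is closest: same manner (fricative), place distance 2 (glottal→velar), same voicing; total 2. Next closest is /ʃ/ at distance 4.

x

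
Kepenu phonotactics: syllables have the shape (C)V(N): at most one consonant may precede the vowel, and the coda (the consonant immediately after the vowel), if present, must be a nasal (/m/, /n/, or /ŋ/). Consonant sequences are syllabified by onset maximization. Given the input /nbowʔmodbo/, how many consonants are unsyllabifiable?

Under (C)V(N), the unsyllabifiable consonants are /n/, /w/, /ʔ/, /d/ (only a nasal (/m/, /n/, or /ŋ/) is licensed in coda position; onsets are limited to one consonant).

4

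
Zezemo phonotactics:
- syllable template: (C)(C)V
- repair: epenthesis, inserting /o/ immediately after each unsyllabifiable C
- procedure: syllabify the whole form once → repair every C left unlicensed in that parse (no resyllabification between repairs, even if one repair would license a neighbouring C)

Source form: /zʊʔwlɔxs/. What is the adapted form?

The consonants /ʔ/, /x/, /s/ cannot be parsed into a legal (C)(C)V syllable (no codas are permitted; onsets may contain at most 2 consonants).
Epenthesis after each stranded consonant: /ʔ/ → /ʔo/, /x/ → /xo/, /s/ → /so/.

zʊʔowlɔxoso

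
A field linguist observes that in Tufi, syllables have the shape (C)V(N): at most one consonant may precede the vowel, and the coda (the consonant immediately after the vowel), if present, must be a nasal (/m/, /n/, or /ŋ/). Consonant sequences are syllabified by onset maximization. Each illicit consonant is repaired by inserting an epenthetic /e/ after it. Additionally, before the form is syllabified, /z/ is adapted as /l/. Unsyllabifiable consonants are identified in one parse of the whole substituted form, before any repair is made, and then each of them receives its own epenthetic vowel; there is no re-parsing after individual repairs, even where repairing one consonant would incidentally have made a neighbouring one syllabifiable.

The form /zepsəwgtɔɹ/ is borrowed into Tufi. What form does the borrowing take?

Substitution: /z/ → /l/, giving /lepsəwgtɔɹ/.
Under (C)V(N), the unsyllabifiable consonants are /p/, /w/, /g/, /ɹ/ (only a nasal (/m/, /n/, or /ŋ/) is licensed in coda position; onsets are limited to one consonant).
Each unlicensed consonant becomes the onset of a new syllable: /p/ → /pe/, /w/ → /we/, /g/ → /ge/, /ɹ/ → /ɹe/.

lepesəwegetɔɹe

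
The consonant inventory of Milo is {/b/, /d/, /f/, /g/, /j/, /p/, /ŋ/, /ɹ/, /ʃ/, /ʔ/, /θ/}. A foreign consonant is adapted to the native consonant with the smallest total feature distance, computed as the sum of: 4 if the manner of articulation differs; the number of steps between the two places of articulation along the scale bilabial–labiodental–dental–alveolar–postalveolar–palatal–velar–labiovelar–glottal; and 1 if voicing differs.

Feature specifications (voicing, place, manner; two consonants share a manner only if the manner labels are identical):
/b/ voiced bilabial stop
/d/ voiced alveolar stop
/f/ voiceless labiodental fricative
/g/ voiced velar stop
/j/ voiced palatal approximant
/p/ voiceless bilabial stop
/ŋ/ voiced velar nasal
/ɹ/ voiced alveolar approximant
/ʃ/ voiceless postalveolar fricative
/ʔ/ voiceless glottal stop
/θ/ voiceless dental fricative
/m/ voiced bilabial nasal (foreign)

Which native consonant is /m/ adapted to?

/b/ is closest: manner differs (nasal→stop, +4), place distance 0 (bilabial→bilabial), same voicing; total 4. Next closest is /p/ at distance 5.

b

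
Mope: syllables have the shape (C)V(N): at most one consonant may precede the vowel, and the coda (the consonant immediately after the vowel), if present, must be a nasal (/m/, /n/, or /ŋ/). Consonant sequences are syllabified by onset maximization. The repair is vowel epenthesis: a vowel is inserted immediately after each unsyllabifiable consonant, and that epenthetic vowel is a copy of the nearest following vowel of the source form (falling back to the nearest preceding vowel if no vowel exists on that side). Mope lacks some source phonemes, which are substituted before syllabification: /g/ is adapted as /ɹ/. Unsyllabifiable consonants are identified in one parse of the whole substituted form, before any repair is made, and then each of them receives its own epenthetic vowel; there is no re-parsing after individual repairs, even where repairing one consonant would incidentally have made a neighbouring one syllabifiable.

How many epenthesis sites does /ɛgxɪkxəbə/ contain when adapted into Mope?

After substitution the input is /ɛɹxɪkxəbə/.
The unsyllabifiable consonants are /ɹ/, /k/; each receives one epenthetic vowel.

2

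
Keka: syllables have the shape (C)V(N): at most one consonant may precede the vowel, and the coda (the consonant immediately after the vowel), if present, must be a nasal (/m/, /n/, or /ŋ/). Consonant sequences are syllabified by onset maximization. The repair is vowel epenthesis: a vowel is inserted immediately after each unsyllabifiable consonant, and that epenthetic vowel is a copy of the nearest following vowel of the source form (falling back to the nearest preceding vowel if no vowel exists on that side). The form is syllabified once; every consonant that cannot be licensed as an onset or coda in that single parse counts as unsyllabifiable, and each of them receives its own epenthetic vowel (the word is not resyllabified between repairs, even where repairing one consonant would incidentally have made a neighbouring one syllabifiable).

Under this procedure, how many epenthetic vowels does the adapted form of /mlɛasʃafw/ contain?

The unsyllabifiable consonants are /m/, /s/, /f/, /w/; each receives one epenthetic vowel.

4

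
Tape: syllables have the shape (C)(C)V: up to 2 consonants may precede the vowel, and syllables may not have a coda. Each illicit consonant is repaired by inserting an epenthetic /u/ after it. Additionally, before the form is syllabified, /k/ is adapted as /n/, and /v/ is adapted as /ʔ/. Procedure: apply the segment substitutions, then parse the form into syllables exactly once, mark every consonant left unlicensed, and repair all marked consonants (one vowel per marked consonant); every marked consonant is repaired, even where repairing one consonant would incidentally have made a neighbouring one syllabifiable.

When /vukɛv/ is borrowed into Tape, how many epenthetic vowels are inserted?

1

After substitution the input is /ʔunɛʔ/.
The unsyllabifiable consonants are /ʔ/; each receives one epenthetic vowel.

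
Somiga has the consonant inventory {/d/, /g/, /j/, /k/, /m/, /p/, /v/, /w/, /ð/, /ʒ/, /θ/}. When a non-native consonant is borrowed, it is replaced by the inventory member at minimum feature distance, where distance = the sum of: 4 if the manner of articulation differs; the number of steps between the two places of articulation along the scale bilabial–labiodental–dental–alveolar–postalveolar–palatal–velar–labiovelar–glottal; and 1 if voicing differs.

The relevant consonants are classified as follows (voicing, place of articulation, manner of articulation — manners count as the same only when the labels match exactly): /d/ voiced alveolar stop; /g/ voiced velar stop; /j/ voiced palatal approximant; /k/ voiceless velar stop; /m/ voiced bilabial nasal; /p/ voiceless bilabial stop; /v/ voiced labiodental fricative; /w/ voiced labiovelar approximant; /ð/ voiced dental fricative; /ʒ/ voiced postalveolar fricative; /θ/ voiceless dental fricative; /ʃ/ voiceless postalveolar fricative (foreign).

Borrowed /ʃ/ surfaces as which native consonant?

/ʒ/ is closest: same manner (fricative), place distance 0 (postalveolar→postalveolar), voicing differs (+1); total 1. Next closest is /θ/ at distance 2.

ʒ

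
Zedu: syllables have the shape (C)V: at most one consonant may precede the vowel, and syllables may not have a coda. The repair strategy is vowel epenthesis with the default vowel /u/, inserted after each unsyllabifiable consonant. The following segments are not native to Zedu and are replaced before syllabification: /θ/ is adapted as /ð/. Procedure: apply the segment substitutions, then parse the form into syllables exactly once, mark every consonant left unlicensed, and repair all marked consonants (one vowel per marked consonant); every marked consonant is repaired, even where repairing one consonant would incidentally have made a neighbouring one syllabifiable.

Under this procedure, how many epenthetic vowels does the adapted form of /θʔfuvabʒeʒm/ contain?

5

After substitution the input is /ðʔfuvabʒeʒm/.
The unsyllabifiable consonants are /ð/, /ʔ/, /b/, /ʒ/, /m/; each receives one epenthetic vowel.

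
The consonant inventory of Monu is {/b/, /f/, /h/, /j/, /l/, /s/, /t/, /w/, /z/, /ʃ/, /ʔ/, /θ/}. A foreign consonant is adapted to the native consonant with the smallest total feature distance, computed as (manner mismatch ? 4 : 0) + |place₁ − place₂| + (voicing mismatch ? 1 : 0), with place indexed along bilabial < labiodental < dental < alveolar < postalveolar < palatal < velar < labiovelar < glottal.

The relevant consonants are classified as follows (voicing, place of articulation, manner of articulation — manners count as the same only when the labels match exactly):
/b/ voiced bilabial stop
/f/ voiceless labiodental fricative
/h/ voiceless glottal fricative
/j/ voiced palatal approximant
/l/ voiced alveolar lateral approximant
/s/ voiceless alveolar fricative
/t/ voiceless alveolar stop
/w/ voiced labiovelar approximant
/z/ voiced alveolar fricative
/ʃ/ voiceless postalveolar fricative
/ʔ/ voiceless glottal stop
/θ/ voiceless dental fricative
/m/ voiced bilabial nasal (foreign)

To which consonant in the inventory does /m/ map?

b

/b/ is closest: manner differs (nasal→stop, +4), place distance 0 (bilabial→bilabial), same voicing; total 4. Next closest is /f/ at distance 6.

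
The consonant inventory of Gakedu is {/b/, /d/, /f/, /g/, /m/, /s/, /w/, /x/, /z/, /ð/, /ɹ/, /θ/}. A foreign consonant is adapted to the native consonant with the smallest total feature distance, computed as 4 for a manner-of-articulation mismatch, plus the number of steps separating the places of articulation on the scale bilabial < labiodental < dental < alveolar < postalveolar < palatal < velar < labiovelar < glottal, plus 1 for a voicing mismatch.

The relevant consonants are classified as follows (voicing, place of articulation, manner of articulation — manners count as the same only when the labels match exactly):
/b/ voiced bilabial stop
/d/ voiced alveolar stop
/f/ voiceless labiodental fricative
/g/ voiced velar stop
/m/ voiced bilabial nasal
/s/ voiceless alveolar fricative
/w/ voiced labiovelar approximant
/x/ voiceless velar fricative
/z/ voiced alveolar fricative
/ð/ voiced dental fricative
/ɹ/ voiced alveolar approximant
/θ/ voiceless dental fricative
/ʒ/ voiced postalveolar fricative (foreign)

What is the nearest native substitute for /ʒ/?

z

/z/ is closest: same manner (fricative), place distance 1 (postalveolar→alveolar), same voicing; total 1. Next closest is /s/ at distance 2.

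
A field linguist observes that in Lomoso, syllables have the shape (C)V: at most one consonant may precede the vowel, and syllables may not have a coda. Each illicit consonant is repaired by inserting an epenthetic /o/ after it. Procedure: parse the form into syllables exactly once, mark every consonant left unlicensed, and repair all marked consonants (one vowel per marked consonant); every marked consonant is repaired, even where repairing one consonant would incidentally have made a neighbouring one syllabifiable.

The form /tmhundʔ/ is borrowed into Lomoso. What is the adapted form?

tomohunodoʔo

Syllabifying with onset maximization leaves /t/, /m/, /n/, /d/, /ʔ/ stranded (no codas are permitted; onsets are limited to one consonant).
Inserting the epenthetic vowel yields /t/ → /to/, /m/ → /mo/, /n/ → /no/, /d/ → /do/, /ʔ/ → /ʔo/.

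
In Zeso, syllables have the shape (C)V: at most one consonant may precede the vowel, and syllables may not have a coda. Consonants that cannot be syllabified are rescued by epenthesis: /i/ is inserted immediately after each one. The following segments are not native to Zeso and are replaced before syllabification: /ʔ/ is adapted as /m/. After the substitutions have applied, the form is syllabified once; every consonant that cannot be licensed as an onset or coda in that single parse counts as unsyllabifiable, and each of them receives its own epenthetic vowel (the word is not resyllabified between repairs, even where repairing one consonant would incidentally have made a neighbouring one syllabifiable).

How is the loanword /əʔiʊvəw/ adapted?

Substitution: /ʔ/ → /m/, giving /əmiʊvəw/.
Under (C)V, the unsyllabifiable consonants are /w/ (no codas are permitted; onsets are limited to one consonant).
Epenthesis after each stranded consonant: /w/ → /wi/.

əmiʊvəwi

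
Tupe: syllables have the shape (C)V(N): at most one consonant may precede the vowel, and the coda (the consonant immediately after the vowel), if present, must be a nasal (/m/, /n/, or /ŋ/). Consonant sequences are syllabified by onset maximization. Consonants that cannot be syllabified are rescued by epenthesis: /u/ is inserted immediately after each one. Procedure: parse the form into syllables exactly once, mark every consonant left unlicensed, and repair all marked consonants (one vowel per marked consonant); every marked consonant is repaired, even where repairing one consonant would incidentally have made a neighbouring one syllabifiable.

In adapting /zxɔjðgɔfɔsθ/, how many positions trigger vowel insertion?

The unsyllabifiable consonants are /z/, /j/, /ð/, /s/, /θ/; each receives one epenthetic vowel.

5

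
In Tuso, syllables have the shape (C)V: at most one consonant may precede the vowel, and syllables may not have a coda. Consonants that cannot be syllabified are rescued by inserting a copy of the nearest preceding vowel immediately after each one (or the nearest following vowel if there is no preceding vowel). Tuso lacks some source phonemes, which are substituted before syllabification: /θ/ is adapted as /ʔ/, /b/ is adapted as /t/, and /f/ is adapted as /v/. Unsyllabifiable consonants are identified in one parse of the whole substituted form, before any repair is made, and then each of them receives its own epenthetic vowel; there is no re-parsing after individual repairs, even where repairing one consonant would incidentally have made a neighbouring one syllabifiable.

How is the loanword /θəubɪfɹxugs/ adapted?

Substitution: /θ/ → /ʔ/, /b/ → /t/, /f/ → /v/, giving /ʔəutɪvɹxugs/.
The consonants /v/, /ɹ/, /g/, /s/ cannot be parsed into a legal (C)V syllable (no codas are permitted; onsets are limited to one consonant).
Each unlicensed consonant becomes the onset of a new syllable: /v/ → /vɪ/, /ɹ/ → /ɹɪ/, /g/ → /gu/, /s/ → /su/.

ʔəutɪvɪɹɪxugusu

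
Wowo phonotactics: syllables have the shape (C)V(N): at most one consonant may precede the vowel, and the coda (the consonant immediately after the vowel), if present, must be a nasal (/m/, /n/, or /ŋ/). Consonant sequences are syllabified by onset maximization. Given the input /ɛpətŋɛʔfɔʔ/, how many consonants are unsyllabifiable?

Syllabifying with onset maximization leaves /t/, /ʔ/, /ʔ/ stranded (only a nasal (/m/, /n/, or /ŋ/) is licensed in coda position; onsets are limited to one consonant).

3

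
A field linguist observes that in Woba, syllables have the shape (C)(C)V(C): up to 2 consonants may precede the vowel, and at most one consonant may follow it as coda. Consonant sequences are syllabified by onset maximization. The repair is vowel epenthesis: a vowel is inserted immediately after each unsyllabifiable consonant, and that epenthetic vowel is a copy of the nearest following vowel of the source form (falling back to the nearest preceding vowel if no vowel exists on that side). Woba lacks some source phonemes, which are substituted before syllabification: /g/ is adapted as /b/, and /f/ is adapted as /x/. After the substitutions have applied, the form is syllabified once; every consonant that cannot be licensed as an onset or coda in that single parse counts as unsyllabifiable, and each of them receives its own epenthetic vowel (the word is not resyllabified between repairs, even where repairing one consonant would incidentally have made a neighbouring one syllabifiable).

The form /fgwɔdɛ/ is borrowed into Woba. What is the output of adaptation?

Substitution: /f/ → /x/, /g/ → /b/, giving /xbwɔdɛ/.
Under (C)(C)V(C), the unsyllabifiable consonants are /x/ (at most one coda consonant is licensed; onsets may contain at most 2 consonants).
Inserting the epenthetic vowel yields /x/ → /xɔ/.

xɔbwɔdɛ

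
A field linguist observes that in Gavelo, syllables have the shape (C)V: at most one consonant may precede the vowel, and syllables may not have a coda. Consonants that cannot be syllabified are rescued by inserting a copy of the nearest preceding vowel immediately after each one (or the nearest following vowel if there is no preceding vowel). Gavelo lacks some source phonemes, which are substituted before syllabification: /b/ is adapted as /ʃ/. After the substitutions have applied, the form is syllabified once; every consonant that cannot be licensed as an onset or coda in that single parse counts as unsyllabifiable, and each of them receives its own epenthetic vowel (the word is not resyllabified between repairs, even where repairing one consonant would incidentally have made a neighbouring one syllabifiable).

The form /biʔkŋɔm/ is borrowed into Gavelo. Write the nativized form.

Substitution: /b/ → /ʃ/, giving /ʃiʔkŋɔm/.
Under (C)V, the unsyllabifiable consonants are /ʔ/, /k/, /m/ (no codas are permitted; onsets are limited to one consonant).
Inserting the epenthetic vowel yields /ʔ/ → /ʔi/, /k/ → /ki/, /m/ → /mɔ/.

ʃiʔikiŋɔmɔ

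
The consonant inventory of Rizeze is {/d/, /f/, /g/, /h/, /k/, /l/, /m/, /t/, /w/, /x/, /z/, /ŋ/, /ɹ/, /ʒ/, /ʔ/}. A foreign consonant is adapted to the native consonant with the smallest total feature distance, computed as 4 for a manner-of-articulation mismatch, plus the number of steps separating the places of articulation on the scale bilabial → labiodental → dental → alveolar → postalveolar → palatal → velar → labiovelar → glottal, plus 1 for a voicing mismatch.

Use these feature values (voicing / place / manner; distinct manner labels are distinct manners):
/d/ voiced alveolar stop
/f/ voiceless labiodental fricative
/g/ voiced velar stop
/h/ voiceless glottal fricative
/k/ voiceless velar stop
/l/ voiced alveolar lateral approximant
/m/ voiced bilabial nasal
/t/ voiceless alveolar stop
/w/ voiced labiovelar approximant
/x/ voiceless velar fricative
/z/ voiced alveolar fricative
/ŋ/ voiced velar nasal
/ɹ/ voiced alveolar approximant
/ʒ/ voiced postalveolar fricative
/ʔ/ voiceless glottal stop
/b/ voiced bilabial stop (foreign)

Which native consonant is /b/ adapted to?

d

/d/ is closest: same manner (stop), place distance 3 (bilabial→alveolar), same voicing; total 3. Next closest is /m/ at distance 4.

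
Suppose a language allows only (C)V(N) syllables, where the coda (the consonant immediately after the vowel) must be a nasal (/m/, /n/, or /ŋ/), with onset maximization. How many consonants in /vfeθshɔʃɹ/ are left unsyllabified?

5

Under (C)V(N), the unsyllabifiable consonants are /v/, /θ/, /s/, /ʃ/, /ɹ/ (only a nasal (/m/, /n/, or /ŋ/) is licensed in coda position; onsets are limited to one consonant).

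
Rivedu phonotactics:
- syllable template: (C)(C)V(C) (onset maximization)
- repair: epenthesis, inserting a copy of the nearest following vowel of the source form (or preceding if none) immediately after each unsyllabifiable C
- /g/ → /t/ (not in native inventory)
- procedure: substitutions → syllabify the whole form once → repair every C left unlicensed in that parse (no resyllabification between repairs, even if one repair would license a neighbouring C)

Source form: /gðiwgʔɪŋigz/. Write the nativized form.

tðiwtʔɪŋitzi

Substitution: /g/ → /t/, giving /tðiwtʔɪŋitz/.
Syllabifying with onset maximization leaves /z/ stranded (at most one coda consonant is licensed; onsets may contain at most 2 consonants).
Each unlicensed consonant becomes the onset of a new syllable: /z/ → /zi/.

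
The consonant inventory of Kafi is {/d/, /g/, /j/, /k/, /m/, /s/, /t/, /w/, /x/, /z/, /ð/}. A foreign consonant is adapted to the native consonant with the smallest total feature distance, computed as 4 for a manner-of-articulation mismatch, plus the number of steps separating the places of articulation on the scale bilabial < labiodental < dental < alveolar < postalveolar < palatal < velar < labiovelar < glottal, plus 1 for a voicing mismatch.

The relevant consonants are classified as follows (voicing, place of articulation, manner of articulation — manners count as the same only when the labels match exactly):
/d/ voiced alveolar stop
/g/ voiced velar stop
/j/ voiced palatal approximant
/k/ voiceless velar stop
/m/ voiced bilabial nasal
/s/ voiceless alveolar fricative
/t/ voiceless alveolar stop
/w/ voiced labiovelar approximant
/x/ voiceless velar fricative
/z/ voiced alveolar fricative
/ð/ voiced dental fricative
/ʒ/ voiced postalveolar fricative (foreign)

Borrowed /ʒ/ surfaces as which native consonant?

/z/ is closest: same manner (fricative), place distance 1 (postalveolar→alveolar), same voicing; total 1. Next closest is /s/ at distance 2.

z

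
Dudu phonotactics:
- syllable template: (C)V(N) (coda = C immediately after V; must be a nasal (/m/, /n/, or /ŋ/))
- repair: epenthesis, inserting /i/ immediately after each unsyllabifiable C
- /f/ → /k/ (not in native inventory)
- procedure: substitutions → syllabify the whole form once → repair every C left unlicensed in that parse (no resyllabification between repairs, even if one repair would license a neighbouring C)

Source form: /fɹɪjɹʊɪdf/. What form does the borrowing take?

Substitution: /f/ → /k/, giving /kɹɪjɹʊɪdk/.
Syllabifying with onset maximization leaves /k/, /j/, /d/, /k/ stranded (only a nasal (/m/, /n/, or /ŋ/) is licensed in coda position; onsets are limited to one consonant).
Inserting the epenthetic vowel yields /k/ → /ki/, /j/ → /ji/, /d/ → /di/, /k/ → /ki/.

kiɹɪjiɹʊɪdiki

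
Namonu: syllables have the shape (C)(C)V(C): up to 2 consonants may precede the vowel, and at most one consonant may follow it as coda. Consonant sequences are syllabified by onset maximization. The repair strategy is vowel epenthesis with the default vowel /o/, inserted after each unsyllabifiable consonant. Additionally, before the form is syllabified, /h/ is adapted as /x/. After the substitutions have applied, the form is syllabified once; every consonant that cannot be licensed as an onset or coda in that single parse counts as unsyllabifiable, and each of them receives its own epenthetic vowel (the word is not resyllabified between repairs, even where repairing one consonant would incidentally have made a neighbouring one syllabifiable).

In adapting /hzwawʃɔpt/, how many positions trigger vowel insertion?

After substitution the input is /xzwawʃɔpt/.
The unsyllabifiable consonants are /x/, /t/; each receives one epenthetic vowel.

2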